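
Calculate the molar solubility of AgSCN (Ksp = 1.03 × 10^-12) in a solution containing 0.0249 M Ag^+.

AgSCN(s) <=> Ag^+(aq) + SCN^-(aq)
Ksp = [Ag^+][SCN^-]
Let s = moles of AgSCN that dissolve per litre. [Ag^+] = 0.0249 + s ≈ 0.0249, [SCN^-] = s (Ksp is small, so little additional dissolves).
Ksp ≈ 0.0249 × s
s = 4.14 × 10^-11 M
Check: s = 4.1 x 10^-11 ≪ 0.0249, so the approximation is valid.

4.14e-11 M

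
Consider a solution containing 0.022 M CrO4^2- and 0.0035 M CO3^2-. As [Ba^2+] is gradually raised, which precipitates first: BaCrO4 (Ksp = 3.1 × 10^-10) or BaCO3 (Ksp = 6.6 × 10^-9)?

Each salt begins to precipitate when Q = Ksp, i.e. when [Ba^2+] reaches its threshold.
For BaCrO4: 3.1 × 10^-10 = 0.022 × [Ba^2+]  ⇒  [Ba^2+] = 1.4 x 10^-8 M.
For BaCO3: 6.6 × 10^-9 = 0.0035 × [Ba^2+]  ⇒  [Ba^2+] = 1.9 × 10^-6 M.
The salt with the lower threshold [Ba^2+] precipitates first: BaCrO4.

BaCrO4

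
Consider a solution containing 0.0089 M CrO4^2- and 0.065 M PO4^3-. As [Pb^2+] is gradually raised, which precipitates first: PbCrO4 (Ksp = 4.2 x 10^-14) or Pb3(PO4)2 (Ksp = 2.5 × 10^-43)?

Each salt begins to precipitate when Q = Ksp, i.e. when [Pb^2+] reaches its threshold.
For PbCrO4: 4.2 x 10^-14 = 0.0089 × [Pb^2+]  ⇒  [Pb^2+] = 4.7 x 10^-12 M.
For Pb3(PO4)2: 2.5 × 10^-43 = (0.065)^2 × [Pb^2+]^3  ⇒  [Pb^2+] = 3.9 × 10^-14 M.
The salt with the lower threshold [Pb^2+] precipitates first: Pb3(PO4)2.

Pb3(PO4)2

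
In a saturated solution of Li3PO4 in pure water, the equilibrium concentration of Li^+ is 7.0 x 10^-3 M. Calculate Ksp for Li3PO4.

Ksp = 8.0 × 10^-10

Li3PO4(s) ⇌ 3 Li^+(aq) + PO4^3-(aq)
Stoichiometry gives [PO4^3-] = (1/3)[Li^+] = 2.33 × 10^-3 M.
Ksp = [Li^+]^3[PO4^3-]
Ksp = (7.0 × 10^-3)^3 × 2.33 x 10^-3 = 8.0 x 10^-10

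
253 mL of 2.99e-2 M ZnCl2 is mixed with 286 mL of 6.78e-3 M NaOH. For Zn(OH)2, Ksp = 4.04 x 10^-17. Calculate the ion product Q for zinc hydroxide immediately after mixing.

1.82 × 10^-7

Total volume = 253 + 286 = 539 mL.
[Zn^2+] = 2.99 × 10^-2 × (253/539) = 1.403 × 10^-2 M
[OH^-] = 6.78 x 10^-3 × (286/539) = 3.598 x 10^-3 M
Zn(OH)2(s) ⇌ Zn^2+(aq) + 2 OH^-(aq), so Q = [Zn^2+][OH^-]^2
Q = (1.403 x 10^-2)(3.598 × 10^-3)^2 = 1.82 x 10^-7
Q > Ksp, so Zn(OH)2 will precipitate.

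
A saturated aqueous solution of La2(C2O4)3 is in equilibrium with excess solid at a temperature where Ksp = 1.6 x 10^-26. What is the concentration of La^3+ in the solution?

La2(C2O4)3(s) ⇌ 2 La^3+(aq) + 3 C2O4^2-(aq)
Ksp = [La^3+]^2[C2O4^2-]^3
With molar solubility s: [La^3+] = 2s, [C2O4^2-] = 3s.
Ksp = (2s)^2(3s)^3 = 108s^5
s^5 = 1.6 x 10^-26 / 108, so s = 2.72 × 10^-6 M
[La^3+] = 2s = 5.4 x 10^-6 M

[La^3+] = 5.4e-6 M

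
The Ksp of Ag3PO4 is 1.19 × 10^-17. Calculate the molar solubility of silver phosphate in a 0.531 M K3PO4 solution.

Ag3PO4(s) ⇌ 3 Ag^+(aq) + PO4^3-(aq)
Ksp = [Ag^+]^3[PO4^3-]
Let s be the molar solubility in this solution. [Ag^+] = 3s, [PO4^3-] = 0.531 + s ≈ 0.531 (since PO4^3- from K3PO4 dominates).
Ksp ≈ (3s)^3 × 0.531
s = 9.40 × 10^-7 M
Check: s = 9.4 × 10^-7 ≪ 0.531, so the approximation is valid.

s ≈ 9.40 × 10^-7 M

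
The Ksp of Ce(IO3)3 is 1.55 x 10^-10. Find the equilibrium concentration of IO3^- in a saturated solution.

Ce(IO3)3(s) <=> Ce^3+(aq) + 3 IO3^-(aq)
Ksp = [Ce^3+][IO3^-]^3
With molar solubility s: [Ce^3+] = s, [IO3^-] = 3s.
Substituting: Ksp = s(3s)^3 = 27s^4
s = (1.55 x 10^-10 / 27)^(1/4) = 1.548 × 10^-3 M
[IO3^-] = 3s = 4.64 × 10^-3 M

[IO3^-] = 4.64 × 10^-3 M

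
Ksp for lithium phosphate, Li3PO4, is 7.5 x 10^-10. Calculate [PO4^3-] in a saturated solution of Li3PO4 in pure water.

[PO4^3-] = 2.3 x 10^-3 M

Li3PO4(s) ⇌ 3 Li^+ + PO4^3-
Ksp = [Li^+]^3[PO4^3-]
With molar solubility s: [Li^+] = 3s, [PO4^3-] = s.
Substituting: Ksp = (3s)^3s = 27s^4
s = (7.5 x 10^-10 / 27)^(1/4) = 2.30 × 10^-3 M
[PO4^3-] = s = 2.3 × 10^-3 M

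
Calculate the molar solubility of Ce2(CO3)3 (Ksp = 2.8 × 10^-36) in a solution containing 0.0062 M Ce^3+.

Ce2(CO3)3(s) ⇌ 2 Ce^3+ + 3 CO3^2-
Ksp = [Ce^3+]^2[CO3^2-]^3
If s mol/L dissolves here, [Ce^3+] = 0.0062 + 2s ≈ 0.0062, [CO3^2-] = 3s (common-ion effect: Ce^3+ is already 0.0062 M).
Ksp ≈ (0.0062)^2 × (3s)^3
s = 1.4 × 10^-11 M
Check: 2s = 2.8 x 10^-11 ≪ 0.0062, so the approximation is valid.

s ≈ 1.4 × 10^-11 M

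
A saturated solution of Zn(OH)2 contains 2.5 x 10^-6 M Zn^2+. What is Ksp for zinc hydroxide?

Ksp ≈ 6.3e-17

Zn(OH)2(s) <=> Zn^2+ + 2 OH^-
Stoichiometry gives [OH^-] = (2/1)[Zn^2+] = 5.00 x 10^-6 M.
Ksp = [Zn^2+][OH^-]^2
Ksp = 2.5 × 10^-6 × (5.00 x 10^-6)^2 = 6.3 × 10^-17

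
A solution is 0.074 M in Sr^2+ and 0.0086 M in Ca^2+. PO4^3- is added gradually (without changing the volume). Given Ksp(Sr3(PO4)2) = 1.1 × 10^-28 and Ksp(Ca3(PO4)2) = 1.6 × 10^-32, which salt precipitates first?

Ca3(PO4)2

Precipitation of each salt starts when its ion product equals its Ksp.
For Sr3(PO4)2: 1.1 × 10^-28 = (0.074)^3 × [PO4^3-]^2  ⇒  [PO4^3-] = 5.2 x 10^-13 M.
For Ca3(PO4)2: 1.6 × 10^-32 = (0.0086)^3 × [PO4^3-]^2  ⇒  [PO4^3-] = 1.6 × 10^-13 M.
The salt with the lower threshold [PO4^3-] precipitates first: Ca3(PO4)2.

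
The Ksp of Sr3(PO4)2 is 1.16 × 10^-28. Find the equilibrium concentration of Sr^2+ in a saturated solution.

[Sr^2+] ≈ 3.04 x 10^-6 M

Sr3(PO4)2(s) ⇌ 3 Sr^2+(aq) + 2 PO4^3-(aq)
Ksp = [Sr^2+]^3[PO4^3-]^2
For each mole of Sr3(PO4)2 that dissolves: [Sr^2+] = 3s, [PO4^3-] = 2s.
So Ksp = (3s)^3 × (2s)^2 = 108s^5
s = (1.16 × 10^-28 / 108)^(1/5) = 1.014 x 10^-6 M
[Sr^2+] = 3s = 3.04 × 10^-6 M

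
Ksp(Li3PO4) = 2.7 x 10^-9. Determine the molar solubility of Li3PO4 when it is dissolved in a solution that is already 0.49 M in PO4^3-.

Li3PO4(s) ⇌ 3 Li^+ + PO4^3-
Ksp = [Li^+]^3[PO4^3-]
If s mol/L dissolves here, [Li^+] = 3s, [PO4^3-] = 0.49 + s ≈ 0.49 (since the PO4^3- already present dominates).
Ksp ≈ (3s)^3 × 0.49
s = 5.9 × 10^-4 M
Check: s = 5.9 x 10^-4 ≪ 0.49, so the approximation is valid.

s = 5.9 × 10^-4 M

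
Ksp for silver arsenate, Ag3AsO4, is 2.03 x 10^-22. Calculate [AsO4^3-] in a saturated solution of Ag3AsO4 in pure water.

[AsO4^3-] ≈ 1.66e-6 M

Ag3AsO4(s) <=> 3 Ag^+ + AsO4^3-
Ksp = [Ag^+]^3[AsO4^3-]
With molar solubility s: [Ag^+] = 3s, [AsO4^3-] = s.
Ksp = (3s)^3s = 27s^4
s^4 = 2.03 x 10^-22 / 27, so s = 1.656 × 10^-6 M
[AsO4^3-] = s = 1.66 × 10^-6 M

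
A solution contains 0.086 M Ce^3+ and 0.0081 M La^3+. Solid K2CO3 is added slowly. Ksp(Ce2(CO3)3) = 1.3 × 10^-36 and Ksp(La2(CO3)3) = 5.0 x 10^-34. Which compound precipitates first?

Each salt begins to precipitate when Q = Ksp, i.e. when [CO3^2-] reaches its threshold.
For Ce2(CO3)3: 1.3 × 10^-36 = (0.086)^2 × [CO3^2-]^3  ⇒  [CO3^2-] = 5.6 × 10^-12 M.
For La2(CO3)3: 5.0 x 10^-34 = (0.0081)^2 × [CO3^2-]^3  ⇒  [CO3^2-] = 2.0 × 10^-10 M.
The salt with the lower threshold [CO3^2-] precipitates first: Ce2(CO3)3.

Ce2(CO3)3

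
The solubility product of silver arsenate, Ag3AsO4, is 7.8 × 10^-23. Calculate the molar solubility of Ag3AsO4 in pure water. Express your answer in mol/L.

1.3e-6 M

Ag3AsO4(s) <=> 3 Ag^+ + AsO4^3-
Ksp = [Ag^+]^3[AsO4^3-]
Let s = molar solubility. Then [Ag^+] = 3s and [AsO4^3-] = s.
Ksp = (3s)^3s = 27s^4
s = (7.8 × 10^-23 / 27)^(1/4) = 1.3 × 10^-6 M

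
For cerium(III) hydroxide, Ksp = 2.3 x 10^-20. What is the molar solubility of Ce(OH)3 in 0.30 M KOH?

8.5 x 10^-19 M

Ce(OH)3(s) ⇌ Ce^3+(aq) + 3 OH^-(aq)
Ksp = [Ce^3+][OH^-]^3
If s mol/L dissolves here, [Ce^3+] = s, [OH^-] = 0.30 + 3s ≈ 0.30 (since OH^- from KOH dominates).
Ksp ≈ s × (0.30)^3
s = 8.5 × 10^-19 M
Check: 3s = 2.6 × 10^-18 ≪ 0.30, so the approximation is valid.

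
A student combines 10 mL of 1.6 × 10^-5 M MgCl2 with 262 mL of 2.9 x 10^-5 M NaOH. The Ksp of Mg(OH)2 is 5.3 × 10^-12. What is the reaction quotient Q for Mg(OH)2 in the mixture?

4.6e-16

Total volume = 10 + 262 = 272 mL.
[Mg^2+] = 1.6 × 10^-5 × (10/272) = 5.88 × 10^-7 M
[OH^-] = 2.9 × 10^-5 × (262/272) = 2.79 × 10^-5 M
Mg(OH)2(s) ⇌ Mg^2+ + 2 OH^-, so Q = [Mg^2+][OH^-]^2
Q = (5.88 × 10^-7)(2.79 × 10^-5)^2 = 4.6 x 10^-16
Q < Ksp, so no precipitate of Mg(OH)2 forms.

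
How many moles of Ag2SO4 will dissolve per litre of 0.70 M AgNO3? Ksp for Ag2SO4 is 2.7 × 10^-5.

Ag2SO4(s) ⇌ 2 Ag^+(aq) + SO4^2-(aq)
Ksp = [Ag^+]^2[SO4^2-]
Let s = moles of Ag2SO4 that dissolve per litre. [Ag^+] = 0.70 + 2s ≈ 0.70, [SO4^2-] = s (since Ag^+ from AgNO3 dominates).
Ksp ≈ (0.70)^2 × s
s = 5.5 × 10^-5 M
Check: 2s = 1.1 × 10^-4 ≪ 0.70, so the approximation is valid.

5.5e-5 M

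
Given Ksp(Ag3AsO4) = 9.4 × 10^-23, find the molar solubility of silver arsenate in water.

1.4 x 10^-6 M

Ag3AsO4(s) <=> 3 Ag^+(aq) + AsO4^3-(aq)
Ksp = [Ag^+]^3[AsO4^3-]
With molar solubility s: [Ag^+] = 3s, [AsO4^3-] = s.
So Ksp = (3s)^3 × s = 27s^4
s^4 = 9.4 × 10^-23 / 27, so s = 1.4 x 10^-6 M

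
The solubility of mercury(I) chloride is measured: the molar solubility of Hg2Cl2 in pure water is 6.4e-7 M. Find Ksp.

Hg2Cl2(s) ⇌ Hg2^2+(aq) + 2 Cl^-(aq)
Let s = molar solubility. Then [Hg2^2+] = s and [Cl^-] = 2s.
Ksp = [Hg2^2+][Cl^-]^2
Substituting: Ksp = s(2s)^2 = 4s^3
With s = 6.4 × 10^-7: Ksp = 1.0 × 10^-18

Ksp ≈ 1.0e-18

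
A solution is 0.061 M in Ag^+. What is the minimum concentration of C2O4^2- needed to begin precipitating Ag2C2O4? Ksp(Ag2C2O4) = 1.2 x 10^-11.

Ag2C2O4(s) ⇌ 2 Ag^+ + C2O4^2-
Ksp = [Ag^+]^2[C2O4^2-]
Precipitation begins when Q = Ksp. With [Ag^+] = 0.061 M:
1.2 x 10^-11 = (0.061)^2 × [C2O4^2-]
[C2O4^2-] = (1.2 x 10^-11 / 3.72 × 10^-3) = 3.2 × 10^-9 M

[C2O4^2-] = 3.2 x 10^-9 M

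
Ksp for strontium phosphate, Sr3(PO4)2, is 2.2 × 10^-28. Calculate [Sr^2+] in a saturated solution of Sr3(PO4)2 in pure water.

Sr3(PO4)2(s) ⇌ 3 Sr^2+(aq) + 2 PO4^3-(aq)
Ksp = [Sr^2+]^3[PO4^3-]^2
If s mol/L of Sr3(PO4)2 dissolves, [Sr^2+] = 3s and [PO4^3-] = 2s.
Substituting: Ksp = (3s)^3(2s)^2 = 108s^5
s = (2.2 × 10^-28 / 108)^(1/5) = 1.15 × 10^-6 M
[Sr^2+] = 3s = 3.5 × 10^-6 M

3.5 x 10^-6 M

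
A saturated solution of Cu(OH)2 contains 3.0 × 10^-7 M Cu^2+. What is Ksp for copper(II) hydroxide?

Cu(OH)2(s) ⇌ Cu^2+(aq) + 2 OH^-(aq)
Stoichiometry gives [OH^-] = (2/1)[Cu^2+] = 6.00 × 10^-7 M.
Ksp = [Cu^2+][OH^-]^2
Ksp = 3.0 × 10^-7 × (6.00 x 10^-7)^2 = 1.1 × 10^-19

Ksp ≈ 1.1 x 10^-19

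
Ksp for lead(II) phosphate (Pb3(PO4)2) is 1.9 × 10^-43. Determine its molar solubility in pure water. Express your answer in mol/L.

s ≈ 1.1 × 10^-9 M

Pb3(PO4)2(s) ⇌ 3 Pb^2+(aq) + 2 PO4^3-(aq)
Ksp = [Pb^2+]^3[PO4^3-]^2
For each mole of Pb3(PO4)2 that dissolves: [Pb^2+] = 3s, [PO4^3-] = 2s.
So Ksp = (3s)^3 × (2s)^2 = 108s^5
Solving, s = (1.9 × 10^-43/108)^(1/5) = 1.1 × 10^-9 M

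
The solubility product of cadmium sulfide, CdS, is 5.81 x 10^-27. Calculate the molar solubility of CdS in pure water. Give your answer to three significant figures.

s = 7.62 x 10^-14 M

CdS(s) ⇌ Cd^2+ + S^2-
Ksp = [Cd^2+][S^2-]
With molar solubility s: [Cd^2+] = s, [S^2-] = s.
Ksp = (s)(s) = s^2
s = √(5.81 x 10^-27) = 7.62 × 10^-14 M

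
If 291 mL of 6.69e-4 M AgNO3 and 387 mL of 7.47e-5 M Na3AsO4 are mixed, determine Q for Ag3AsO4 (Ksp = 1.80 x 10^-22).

Total volume = 291 + 387 = 678 mL.
[Ag^+] = 6.69 × 10^-4 × (291/678) = 2.871 x 10^-4 M
[AsO4^3-] = 7.47 x 10^-5 × (387/678) = 4.264 x 10^-5 M
Ag3AsO4(s) ⇌ 3 Ag^+ + AsO4^3-, so Q = [Ag^+]^3[AsO4^3-]
Q = (2.871 × 10^-4)^3(4.264 × 10^-5) = 1.01 x 10^-15
Q > Ksp, so Ag3AsO4 will precipitate.

Q ≈ 1.01 × 10^-15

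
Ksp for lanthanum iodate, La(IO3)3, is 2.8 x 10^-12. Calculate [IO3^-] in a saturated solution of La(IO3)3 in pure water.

La(IO3)3(s) ⇌ La^3+(aq) + 3 IO3^-(aq)
Ksp = [La^3+][IO3^-]^3
For each mole of La(IO3)3 that dissolves: [La^3+] = s, [IO3^-] = 3s.
So Ksp = s × (3s)^3 = 27s^4
s^4 = 2.8 x 10^-12 / 27, so s = 5.67 × 10^-4 M
[IO3^-] = 3s = 1.7 x 10^-3 M

[IO3^-] ≈ 1.7 × 10^-3 M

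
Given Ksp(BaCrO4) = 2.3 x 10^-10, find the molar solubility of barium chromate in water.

s ≈ 1.5e-5 M

BaCrO4(s) ⇌ Ba^2+(aq) + CrO4^2-(aq)
Ksp = [Ba^2+][CrO4^2-]
With molar solubility s: [Ba^2+] = s, [CrO4^2-] = s.
Ksp = s × s = s^2
s = (2.3 x 10^-10)^(1/2) = 1.5 x 10^-5 M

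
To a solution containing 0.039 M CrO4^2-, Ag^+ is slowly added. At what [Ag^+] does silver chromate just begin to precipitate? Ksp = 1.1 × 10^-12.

Ag2CrO4(s) ⇌ 2 Ag^+(aq) + CrO4^2-(aq)
Ksp = [Ag^+]^2[CrO4^2-]
Precipitation begins when Q = Ksp. With [CrO4^2-] = 0.039 M:
1.1 × 10^-12 = (0.039) × [Ag^+]^2
[Ag^+] = (1.1 × 10^-12 / 3.9 x 10^-2)^(1/2) = 5.3 × 10^-6 M

5.3e-6 M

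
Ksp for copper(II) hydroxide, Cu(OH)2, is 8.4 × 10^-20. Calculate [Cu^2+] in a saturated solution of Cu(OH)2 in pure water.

[Cu^2+] ≈ 2.8 × 10^-7 M

Cu(OH)2(s) <=> Cu^2+ + 2 OH^-
Ksp = [Cu^2+][OH^-]^2
For each mole of Cu(OH)2 that dissolves: [Cu^2+] = s, [OH^-] = 2s.
Substituting: Ksp = s(2s)^2 = 4s^3
Solving, s = (8.4 × 10^-20/4)^(1/3) = 2.76 × 10^-7 M
[Cu^2+] = s = 2.8 × 10^-7 M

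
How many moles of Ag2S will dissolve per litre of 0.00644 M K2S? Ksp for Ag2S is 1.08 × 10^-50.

6.47e-25 M

Ag2S(s) ⇌ 2 Ag^+(aq) + S^2-(aq)
Ksp = [Ag^+]^2[S^2-]
If s mol/L dissolves here, [Ag^+] = 2s, [S^2-] = 0.00644 + s ≈ 0.00644 (since S^2- from K2S dominates).
Ksp ≈ (2s)^2 × 0.00644
s = 6.47 × 10^-25 M
Check: s = 6.5 × 10^-25 ≪ 0.00644, so the approximation is valid.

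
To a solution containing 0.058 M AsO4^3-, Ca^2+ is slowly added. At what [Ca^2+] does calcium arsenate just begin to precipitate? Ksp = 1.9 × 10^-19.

[Ca^2+] ≈ 3.8e-6 M

Ca3(AsO4)2(s) ⇌ 3 Ca^2+ + 2 AsO4^3-
Ksp = [Ca^2+]^3[AsO4^3-]^2
Precipitation begins when Q = Ksp. With [AsO4^3-] = 0.058 M:
1.9 × 10^-19 = (0.058)^2 × [Ca^2+]^3
[Ca^2+] = (1.9 × 10^-19 / 3.36 × 10^-3)^(1/3) = 3.8 × 10^-6 M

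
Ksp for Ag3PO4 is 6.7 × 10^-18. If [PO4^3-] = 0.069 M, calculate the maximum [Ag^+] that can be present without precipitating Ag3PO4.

Ag3PO4(s) ⇌ 3 Ag^+(aq) + PO4^3-(aq)
Ksp = [Ag^+]^3[PO4^3-]
Precipitation begins when Q = Ksp. With [PO4^3-] = 0.069 M:
6.7 × 10^-18 = (0.069) × [Ag^+]^3
[Ag^+] = (6.7 × 10^-18 / 6.9 x 10^-2)^(1/3) = 4.6 x 10^-6 M

[Ag^+] = 4.6e-6 M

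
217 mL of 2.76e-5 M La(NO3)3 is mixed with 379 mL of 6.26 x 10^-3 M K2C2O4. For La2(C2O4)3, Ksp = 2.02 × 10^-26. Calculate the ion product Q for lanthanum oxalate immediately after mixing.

Total volume = 217 + 379 = 596 mL.
[La^3+] = 2.76 x 10^-5 × (217/596) = 1.005 × 10^-5 M
[C2O4^2-] = 6.26 × 10^-3 × (379/596) = 3.981 x 10^-3 M
La2(C2O4)3(s) ⇌ 2 La^3+(aq) + 3 C2O4^2-(aq), so Q = [La^3+]^2[C2O4^2-]^3
Q = (1.005 × 10^-5)^2(3.981 x 10^-3)^3 = 6.37 x 10^-18
Q > Ksp, so La2(C2O4)3 will precipitate.

6.37e-18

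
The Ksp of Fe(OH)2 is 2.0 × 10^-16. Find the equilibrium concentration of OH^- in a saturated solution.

Fe(OH)2(s) <=> Fe^2+ + 2 OH^-
Ksp = [Fe^2+][OH^-]^2
With molar solubility s: [Fe^2+] = s, [OH^-] = 2s.
So Ksp = s × (2s)^2 = 4s^3
s = (2.0 × 10^-16 / 4)^(1/3) = 3.68 × 10^-6 M
[OH^-] = 2s = 7.4 × 10^-6 M

[OH^-] ≈ 7.4e-6 M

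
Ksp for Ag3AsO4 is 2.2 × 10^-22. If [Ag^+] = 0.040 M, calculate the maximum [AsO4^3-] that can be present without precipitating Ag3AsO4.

Ag3AsO4(s) <=> 3 Ag^+ + AsO4^3-
Ksp = [Ag^+]^3[AsO4^3-]
Precipitation begins when Q = Ksp. With [Ag^+] = 0.040 M:
2.2 × 10^-22 = (0.040)^3 × [AsO4^3-]
[AsO4^3-] = (2.2 × 10^-22 / 6.40 x 10^-5) = 3.4 × 10^-18 M

[AsO4^3-] ≈ 3.4 × 10^-18 M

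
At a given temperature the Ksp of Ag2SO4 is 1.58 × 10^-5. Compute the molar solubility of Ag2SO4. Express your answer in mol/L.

s ≈ 1.58e-2 M

Ag2SO4(s) ⇌ 2 Ag^+(aq) + SO4^2-(aq)
Ksp = [Ag^+]^2[SO4^2-]
With molar solubility s: [Ag^+] = 2s, [SO4^2-] = s.
Substituting: Ksp = (2s)^2s = 4s^3
s^3 = 1.58 × 10^-5 / 4, so s = 1.58 × 10^-2 M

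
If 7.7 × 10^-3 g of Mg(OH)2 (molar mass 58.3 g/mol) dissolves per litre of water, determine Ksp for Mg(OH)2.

Ksp = 9.2e-12

Molar solubility s = (7.7 x 10^-3 g/L) / (58.3 g/mol) = 1.32 × 10^-4 M.
Mg(OH)2(s) ⇌ Mg^2+ + 2 OH^-
With molar solubility s: [Mg^2+] = s, [OH^-] = 2s.
Ksp = [Mg^2+][OH^-]^2
Substituting: Ksp = s(2s)^2 = 4s^3
Ksp = 4 × (1.32 × 10^-4)^3 = 9.2 x 10^-12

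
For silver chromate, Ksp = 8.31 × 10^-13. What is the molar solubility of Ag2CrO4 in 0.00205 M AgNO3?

Ag2CrO4(s) <=> 2 Ag^+(aq) + CrO4^2-(aq)
Ksp = [Ag^+]^2[CrO4^2-]
Let s = moles of Ag2CrO4 that dissolve per litre. [Ag^+] = 0.00205 + 2s ≈ 0.00205, [CrO4^2-] = s (common-ion effect: Ag^+ is already 0.00205 M).
Ksp ≈ (0.00205)^2 × s
s = 1.98 × 10^-7 M
Check: 2s = 4.0 x 10^-7 ≪ 0.00205, so the approximation is valid.

s ≈ 1.98 x 10^-7 M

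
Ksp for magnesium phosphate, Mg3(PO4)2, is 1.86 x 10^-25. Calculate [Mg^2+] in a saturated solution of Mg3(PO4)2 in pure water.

[Mg^2+] ≈ 1.33e-5 M

Mg3(PO4)2(s) <=> 3 Mg^2+ + 2 PO4^3-
Ksp = [Mg^2+]^3[PO4^3-]^2
For each mole of Mg3(PO4)2 that dissolves: [Mg^2+] = 3s, [PO4^3-] = 2s.
Ksp = (3s)^3(2s)^2 = 108s^5
s^5 = 1.86 x 10^-25 / 108, so s = 4.438 x 10^-6 M
[Mg^2+] = 3s = 1.33 x 10^-5 M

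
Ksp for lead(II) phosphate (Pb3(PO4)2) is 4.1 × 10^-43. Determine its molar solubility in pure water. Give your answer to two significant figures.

Pb3(PO4)2(s) <=> 3 Pb^2+ + 2 PO4^3-
Ksp = [Pb^2+]^3[PO4^3-]^2
If s mol/L of Pb3(PO4)2 dissolves, [Pb^2+] = 3s and [PO4^3-] = 2s.
So Ksp = (3s)^3 × (2s)^2 = 108s^5
s^5 = 4.1 × 10^-43 / 108, so s = 1.3 × 10^-9 M

s ≈ 1.3 x 10^-9 M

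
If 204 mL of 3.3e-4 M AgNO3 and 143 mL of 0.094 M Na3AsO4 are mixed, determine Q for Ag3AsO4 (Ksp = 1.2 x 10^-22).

Q = 2.8e-13

Total volume = 204 + 143 = 347 mL.
[Ag^+] = 3.3 x 10^-4 × (204/347) = 1.94 x 10^-4 M
[AsO4^3-] = 9.4 × 10^-2 × (143/347) = 3.87 x 10^-2 M
Ag3AsO4(s) ⇌ 3 Ag^+ + AsO4^3-, so Q = [Ag^+]^3[AsO4^3-]
Q = (1.94 × 10^-4)^3(3.87 x 10^-2) = 2.8 × 10^-13
Q > Ksp, so Ag3AsO4 will precipitate.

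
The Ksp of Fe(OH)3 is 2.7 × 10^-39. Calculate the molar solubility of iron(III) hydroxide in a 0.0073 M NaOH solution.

Fe(OH)3(s) ⇌ Fe^3+ + 3 OH^-
Ksp = [Fe^3+][OH^-]^3
Let s = moles of Fe(OH)3 that dissolve per litre. [Fe^3+] = s, [OH^-] = 0.0073 + 3s ≈ 0.0073 (Ksp is small, so little additional dissolves).
Ksp ≈ s × (0.0073)^3
s = 6.9 x 10^-33 M
Check: 3s = 2.1 x 10^-32 ≪ 0.0073, so the approximation is valid.

s = 6.9 × 10^-33 M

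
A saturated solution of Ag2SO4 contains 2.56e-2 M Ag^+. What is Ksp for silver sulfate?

Ag2SO4(s) <=> 2 Ag^+(aq) + SO4^2-(aq)
Stoichiometry gives [SO4^2-] = (1/2)[Ag^+] = 1.280 × 10^-2 M.
Ksp = [Ag^+]^2[SO4^2-]
Ksp = (2.56 x 10^-2)^2 × 1.280 × 10^-2 = 8.39 x 10^-6

Ksp ≈ 8.39e-6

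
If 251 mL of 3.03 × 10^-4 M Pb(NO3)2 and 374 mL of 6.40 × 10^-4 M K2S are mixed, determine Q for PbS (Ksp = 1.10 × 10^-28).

Total volume = 251 + 374 = 625 mL.
[Pb^2+] = 3.03 × 10^-4 × (251/625) = 1.217 × 10^-4 M
[S^2-] = 6.40 × 10^-4 × (374/625) = 3.830 x 10^-4 M
PbS(s) ⇌ Pb^2+ + S^2-, so Q = [Pb^2+][S^2-]
Q = (1.217 x 10^-4)(3.830 × 10^-4) = 4.66 × 10^-8
Q > Ksp, so PbS will precipitate.

Q ≈ 4.66e-8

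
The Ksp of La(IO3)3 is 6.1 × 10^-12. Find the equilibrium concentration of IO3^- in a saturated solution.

La(IO3)3(s) ⇌ La^3+(aq) + 3 IO3^-(aq)
Ksp = [La^3+][IO3^-]^3
Let s = molar solubility. Then [La^3+] = s and [IO3^-] = 3s.
Ksp = s(3s)^3 = 27s^4
s^4 = 6.1 × 10^-12 / 27, so s = 6.89 × 10^-4 M
[IO3^-] = 3s = 2.1 × 10^-3 M

[IO3^-] ≈ 2.1e-3 M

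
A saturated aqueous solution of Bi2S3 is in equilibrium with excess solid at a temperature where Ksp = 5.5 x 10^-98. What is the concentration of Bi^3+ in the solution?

Bi2S3(s) ⇌ 2 Bi^3+(aq) + 3 S^2-(aq)
Ksp = [Bi^3+]^2[S^2-]^3
Let s = molar solubility. Then [Bi^3+] = 2s and [S^2-] = 3s.
Substituting: Ksp = (2s)^2(3s)^3 = 108s^5
s^5 = 5.5 x 10^-98 / 108, so s = 1.38 × 10^-20 M
[Bi^3+] = 2s = 2.8 x 10^-20 M

[Bi^3+] = 2.8e-20 M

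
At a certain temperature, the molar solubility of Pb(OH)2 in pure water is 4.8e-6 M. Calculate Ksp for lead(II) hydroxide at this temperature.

Pb(OH)2(s) ⇌ Pb^2+ + 2 OH^-
With molar solubility s: [Pb^2+] = s, [OH^-] = 2s.
Ksp = [Pb^2+][OH^-]^2
Substituting: Ksp = s(2s)^2 = 4s^3
Ksp = 4 × (4.8 × 10^-6)^3 = 4.4 × 10^-16

Ksp ≈ 4.4e-16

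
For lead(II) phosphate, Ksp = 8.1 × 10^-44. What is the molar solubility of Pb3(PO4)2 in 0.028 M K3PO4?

Pb3(PO4)2(s) ⇌ 3 Pb^2+ + 2 PO4^3-
Ksp = [Pb^2+]^3[PO4^3-]^2
Let s = moles of Pb3(PO4)2 that dissolve per litre. [Pb^2+] = 3s, [PO4^3-] = 0.028 + 2s ≈ 0.028 (common-ion effect: PO4^3- is already 0.028 M).
Ksp ≈ (3s)^3 × (0.028)^2
s = 1.6 x 10^-14 M
Check: 2s = 3.1 x 10^-14 ≪ 0.028, so the approximation is valid.

s = 1.6 x 10^-14 M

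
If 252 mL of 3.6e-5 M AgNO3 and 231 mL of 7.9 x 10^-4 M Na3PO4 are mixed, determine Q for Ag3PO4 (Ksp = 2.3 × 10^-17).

2.5 × 10^-18

Total volume = 252 + 231 = 483 mL.
[Ag^+] = 3.6 × 10^-5 × (252/483) = 1.88 × 10^-5 M
[PO4^3-] = 7.9 × 10^-4 × (231/483) = 3.78 x 10^-4 M
Ag3PO4(s) <=> 3 Ag^+(aq) + PO4^3-(aq), so Q = [Ag^+]^3[PO4^3-]
Q = (1.88 × 10^-5)^3(3.78 x 10^-4) = 2.5 × 10^-18
Q < Ksp, so no precipitate of Ag3PO4 forms.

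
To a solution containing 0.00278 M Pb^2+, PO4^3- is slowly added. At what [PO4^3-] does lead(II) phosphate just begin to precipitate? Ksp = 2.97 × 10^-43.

Pb3(PO4)2(s) ⇌ 3 Pb^2+(aq) + 2 PO4^3-(aq)
Ksp = [Pb^2+]^3[PO4^3-]^2
Precipitation begins when Q = Ksp. With [Pb^2+] = 0.00278 M:
2.97 × 10^-43 = (0.00278)^3 × [PO4^3-]^2
[PO4^3-] = (2.97 × 10^-43 / 2.148 x 10^-8)^(1/2) = 3.72 × 10^-18 M

3.72e-18 M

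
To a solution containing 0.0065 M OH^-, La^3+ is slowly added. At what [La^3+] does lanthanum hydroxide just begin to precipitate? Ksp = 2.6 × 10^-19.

La(OH)3(s) ⇌ La^3+(aq) + 3 OH^-(aq)
Ksp = [La^3+][OH^-]^3
Precipitation begins when Q = Ksp. With [OH^-] = 0.0065 M:
2.6 × 10^-19 = (0.0065)^3 × [La^3+]
[La^3+] = (2.6 × 10^-19 / 2.75 × 10^-7) = 9.5 × 10^-13 M

[La^3+] ≈ 9.5 x 10^-13 M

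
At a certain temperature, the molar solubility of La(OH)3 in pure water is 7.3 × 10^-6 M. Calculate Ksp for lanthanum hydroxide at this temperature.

Ksp = 7.7e-20

La(OH)3(s) <=> La^3+(aq) + 3 OH^-(aq)
Let s = molar solubility. Then [La^3+] = s and [OH^-] = 3s.
Ksp = [La^3+][OH^-]^3
Ksp = s(3s)^3 = 27s^4
With s = 7.3 × 10^-6: Ksp = 7.7 × 10^-20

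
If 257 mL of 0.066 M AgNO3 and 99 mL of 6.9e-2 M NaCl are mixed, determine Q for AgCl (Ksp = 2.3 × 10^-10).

Total volume = 257 + 99 = 356 mL.
[Ag^+] = 6.6 x 10^-2 × (257/356) = 4.76 × 10^-2 M
[Cl^-] = 6.9 × 10^-2 × (99/356) = 1.92 × 10^-2 M
AgCl(s) ⇌ Ag^+(aq) + Cl^-(aq), so Q = [Ag^+][Cl^-]
Q = (4.76 × 10^-2)(1.92 × 10^-2) = 9.1 x 10^-4
Q > Ksp, so AgCl will precipitate.

Q = 9.1 × 10^-4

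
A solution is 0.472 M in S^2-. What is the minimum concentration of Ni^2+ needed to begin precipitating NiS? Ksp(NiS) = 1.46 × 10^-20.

3.09 × 10^-20 M

NiS(s) <=> Ni^2+(aq) + S^2-(aq)
Ksp = [Ni^2+][S^2-]
Precipitation begins when Q = Ksp. With [S^2-] = 0.472 M:
1.46 × 10^-20 = (0.472) × [Ni^2+]
[Ni^2+] = (1.46 × 10^-20 / 4.72 × 10^-1) = 3.09 x 10^-20 M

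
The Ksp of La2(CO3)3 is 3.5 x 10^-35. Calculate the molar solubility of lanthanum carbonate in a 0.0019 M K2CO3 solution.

La2(CO3)3(s) ⇌ 2 La^3+ + 3 CO3^2-
Ksp = [La^3+]^2[CO3^2-]^3
If s mol/L dissolves here, [La^3+] = 2s, [CO3^2-] = 0.0019 + 3s ≈ 0.0019 (common-ion effect: CO3^2- is already 0.0019 M).
Ksp ≈ (2s)^2 × (0.0019)^3
s = 3.6 x 10^-14 M
Check: 3s = 1.1 x 10^-13 ≪ 0.0019, so the approximation is valid.

s = 3.6 × 10^-14 M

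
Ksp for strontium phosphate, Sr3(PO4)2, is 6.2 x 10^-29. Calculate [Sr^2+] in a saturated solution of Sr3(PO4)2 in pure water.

Sr3(PO4)2(s) ⇌ 3 Sr^2+(aq) + 2 PO4^3-(aq)
Ksp = [Sr^2+]^3[PO4^3-]^2
If s mol/L of Sr3(PO4)2 dissolves, [Sr^2+] = 3s and [PO4^3-] = 2s.
So Ksp = (3s)^3 × (2s)^2 = 108s^5
Solving, s = (6.2 x 10^-29/108)^(1/5) = 8.95 × 10^-7 M
[Sr^2+] = 3s = 2.7 × 10^-6 M

[Sr^2+] = 2.7e-6 M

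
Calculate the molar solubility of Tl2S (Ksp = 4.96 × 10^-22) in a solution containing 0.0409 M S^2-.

Tl2S(s) <=> 2 Tl^+(aq) + S^2-(aq)
Ksp = [Tl^+]^2[S^2-]
If s mol/L dissolves here, [Tl^+] = 2s, [S^2-] = 0.0409 + s ≈ 0.0409 (since the S^2- already present dominates).
Ksp ≈ (2s)^2 × 0.0409
s = 5.51 × 10^-11 M
Check: s = 5.5 x 10^-11 ≪ 0.0409, so the approximation is valid.

5.51e-11 M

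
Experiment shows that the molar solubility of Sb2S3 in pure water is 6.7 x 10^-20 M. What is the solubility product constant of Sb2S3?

Sb2S3(s) ⇌ 2 Sb^3+ + 3 S^2-
For each mole of Sb2S3 that dissolves: [Sb^3+] = 2s, [S^2-] = 3s.
Ksp = [Sb^3+]^2[S^2-]^3
Ksp = (2s)^2(3s)^3 = 108s^5
With s = 6.7 × 10^-20: Ksp = 1.5 × 10^-94

Ksp ≈ 1.5 × 10^-94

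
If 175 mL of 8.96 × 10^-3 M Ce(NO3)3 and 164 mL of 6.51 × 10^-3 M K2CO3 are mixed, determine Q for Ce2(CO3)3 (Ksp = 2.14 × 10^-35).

Total volume = 175 + 164 = 339 mL.
[Ce^3+] = 8.96 x 10^-3 × (175/339) = 4.625 × 10^-3 M
[CO3^2-] = 6.51 × 10^-3 × (164/339) = 3.149 × 10^-3 M
Ce2(CO3)3(s) <=> 2 Ce^3+ + 3 CO3^2-, so Q = [Ce^3+]^2[CO3^2-]^3
Q = (4.625 × 10^-3)^2(3.149 × 10^-3)^3 = 6.68 × 10^-13
Q > Ksp, so Ce2(CO3)3 will precipitate.

6.68e-13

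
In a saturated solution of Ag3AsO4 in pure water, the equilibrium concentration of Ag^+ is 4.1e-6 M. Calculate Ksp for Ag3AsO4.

Ksp = 9.4 x 10^-23

Ag3AsO4(s) <=> 3 Ag^+(aq) + AsO4^3-(aq)
Stoichiometry gives [AsO4^3-] = (1/3)[Ag^+] = 1.37 × 10^-6 M.
Ksp = [Ag^+]^3[AsO4^3-]
Ksp = (4.1 × 10^-6)^3 × 1.37 × 10^-6 = 9.4 × 10^-23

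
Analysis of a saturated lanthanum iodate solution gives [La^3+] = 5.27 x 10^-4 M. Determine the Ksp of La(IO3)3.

La(IO3)3(s) ⇌ La^3+ + 3 IO3^-
Stoichiometry gives [IO3^-] = (3/1)[La^3+] = 1.581 × 10^-3 M.
Ksp = [La^3+][IO3^-]^3
Ksp = 5.27 × 10^-4 × (1.581 × 10^-3)^3 = 2.08 x 10^-12

Ksp = 2.08 x 10^-12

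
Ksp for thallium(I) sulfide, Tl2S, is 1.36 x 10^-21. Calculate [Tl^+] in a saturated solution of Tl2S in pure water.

Tl2S(s) <=> 2 Tl^+ + S^2-
Ksp = [Tl^+]^2[S^2-]
With molar solubility s: [Tl^+] = 2s, [S^2-] = s.
So Ksp = (2s)^2 × s = 4s^3
s^3 = 1.36 x 10^-21 / 4, so s = 6.980 x 10^-8 M
[Tl^+] = 2s = 1.40 × 10^-7 M

[Tl^+] ≈ 1.40 × 10^-7 M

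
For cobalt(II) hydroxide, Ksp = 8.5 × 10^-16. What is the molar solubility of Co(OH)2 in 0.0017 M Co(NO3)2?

Co(OH)2(s) <=> Co^2+ + 2 OH^-
Ksp = [Co^2+][OH^-]^2
If s mol/L dissolves here, [Co^2+] = 0.0017 + s ≈ 0.0017, [OH^-] = 2s (common-ion effect: Co^2+ is already 0.0017 M).
Ksp ≈ 0.0017 × (2s)^2
s = 3.5 x 10^-7 M
Check: s = 3.5 × 10^-7 ≪ 0.0017, so the approximation is valid.

s = 3.5 × 10^-7 M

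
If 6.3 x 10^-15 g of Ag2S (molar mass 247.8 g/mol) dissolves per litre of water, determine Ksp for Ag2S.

Molar solubility s = (6.3 x 10^-15 g/L) / (247.8 g/mol) = 2.54 × 10^-17 M.
Ag2S(s) ⇌ 2 Ag^+(aq) + S^2-(aq)
If s mol/L of Ag2S dissolves, [Ag^+] = 2s and [S^2-] = s.
Ksp = [Ag^+]^2[S^2-]
So Ksp = (2s)^2 × s = 4s^3
Ksp = 4 × (2.54 × 10^-17)^3 = 6.6 × 10^-50

6.6 × 10^-50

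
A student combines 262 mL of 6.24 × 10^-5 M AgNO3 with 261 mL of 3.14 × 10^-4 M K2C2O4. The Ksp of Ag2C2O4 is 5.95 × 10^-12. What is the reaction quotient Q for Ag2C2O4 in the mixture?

Total volume = 262 + 261 = 523 mL.
[Ag^+] = 6.24 × 10^-5 × (262/523) = 3.126 x 10^-5 M
[C2O4^2-] = 3.14 × 10^-4 × (261/523) = 1.567 × 10^-4 M
Ag2C2O4(s) <=> 2 Ag^+(aq) + C2O4^2-(aq), so Q = [Ag^+]^2[C2O4^2-]
Q = (3.126 x 10^-5)^2(1.567 × 10^-4) = 1.53 × 10^-13
Q < Ksp, so no precipitate of Ag2C2O4 forms.

Q = 1.53 × 10^-13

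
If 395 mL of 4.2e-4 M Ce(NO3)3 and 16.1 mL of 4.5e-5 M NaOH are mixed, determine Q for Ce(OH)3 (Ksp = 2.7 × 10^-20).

Total volume = 395 + 16.1 = 411.1 mL.
[Ce^3+] = 4.2 × 10^-4 × (395/411.1) = 4.04 × 10^-4 M
[OH^-] = 4.5 x 10^-5 × (16.1/411.1) = 1.76 × 10^-6 M
Ce(OH)3(s) ⇌ Ce^3+ + 3 OH^-, so Q = [Ce^3+][OH^-]^3
Q = (4.04 × 10^-4)(1.76 x 10^-6)^3 = 2.2 × 10^-21
Q < Ksp, so no precipitate of Ce(OH)3 forms.

Q ≈ 2.2e-21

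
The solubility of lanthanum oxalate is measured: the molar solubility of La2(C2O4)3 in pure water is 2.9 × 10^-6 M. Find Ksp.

La2(C2O4)3(s) <=> 2 La^3+(aq) + 3 C2O4^2-(aq)
Let s = molar solubility. Then [La^3+] = 2s and [C2O4^2-] = 3s.
Ksp = [La^3+]^2[C2O4^2-]^3
Substituting: Ksp = (2s)^2(3s)^3 = 108s^5
With s = 2.9 x 10^-6: Ksp = 2.2 x 10^-26

2.2 x 10^-26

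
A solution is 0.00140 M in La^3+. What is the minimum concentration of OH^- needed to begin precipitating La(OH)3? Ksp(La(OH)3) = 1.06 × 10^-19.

La(OH)3(s) ⇌ La^3+(aq) + 3 OH^-(aq)
Ksp = [La^3+][OH^-]^3
Precipitation begins when Q = Ksp. With [La^3+] = 0.00140 M:
1.06 × 10^-19 = (0.00140) × [OH^-]^3
[OH^-] = (1.06 × 10^-19 / 1.40 × 10^-3)^(1/3) = 4.23 x 10^-6 M

[OH^-] ≈ 4.23 × 10^-6 M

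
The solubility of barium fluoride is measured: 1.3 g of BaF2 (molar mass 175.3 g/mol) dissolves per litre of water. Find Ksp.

1.6 × 10^-6

Molar solubility s = (1.3 g/L) / (175.3 g/mol) = 7.42 x 10^-3 M.
BaF2(s) ⇌ Ba^2+(aq) + 2 F^-(aq)
For each mole of BaF2 that dissolves: [Ba^2+] = s, [F^-] = 2s.
Ksp = [Ba^2+][F^-]^2
Substituting: Ksp = s(2s)^2 = 4s^3
Ksp = 4 × (7.42 × 10^-3)^3 = 1.6 × 10^-6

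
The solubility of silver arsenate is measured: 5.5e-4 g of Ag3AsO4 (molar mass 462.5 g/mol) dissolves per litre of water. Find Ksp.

Molar solubility s = (5.5 x 10^-4 g/L) / (462.5 g/mol) = 1.19 x 10^-6 M.
Ag3AsO4(s) <=> 3 Ag^+(aq) + AsO4^3-(aq)
If s mol/L of Ag3AsO4 dissolves, [Ag^+] = 3s and [AsO4^3-] = s.
Ksp = [Ag^+]^3[AsO4^3-]
Ksp = (3s)^3s = 27s^4
With s = 1.19 × 10^-6: Ksp = 5.4 × 10^-23

5.4 × 10^-23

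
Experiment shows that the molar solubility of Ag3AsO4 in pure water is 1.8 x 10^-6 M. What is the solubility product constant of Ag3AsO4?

2.8 × 10^-22

Ag3AsO4(s) ⇌ 3 Ag^+(aq) + AsO4^3-(aq)
Let s = molar solubility. Then [Ag^+] = 3s and [AsO4^3-] = s.
Ksp = [Ag^+]^3[AsO4^3-]
So Ksp = (3s)^3 × s = 27s^4
With s = 1.8 × 10^-6: Ksp = 2.8 x 10^-22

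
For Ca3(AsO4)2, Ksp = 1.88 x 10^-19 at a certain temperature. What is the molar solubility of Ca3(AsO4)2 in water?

s = 7.05 × 10^-5 M

Ca3(AsO4)2(s) ⇌ 3 Ca^2+ + 2 AsO4^3-
Ksp = [Ca^2+]^3[AsO4^3-]^2
For each mole of Ca3(AsO4)2 that dissolves: [Ca^2+] = 3s, [AsO4^3-] = 2s.
Ksp = (3s)^3(2s)^2 = 108s^5
s = (1.88 x 10^-19 / 108)^(1/5) = 7.05 × 10^-5 M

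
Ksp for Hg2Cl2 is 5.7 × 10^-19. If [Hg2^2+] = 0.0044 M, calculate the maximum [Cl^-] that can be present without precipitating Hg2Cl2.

[Cl^-] ≈ 1.1e-8 M

Hg2Cl2(s) ⇌ Hg2^2+ + 2 Cl^-
Ksp = [Hg2^2+][Cl^-]^2
Precipitation begins when Q = Ksp. With [Hg2^2+] = 0.0044 M:
5.7 × 10^-19 = (0.0044) × [Cl^-]^2
[Cl^-] = (5.7 × 10^-19 / 4.4 × 10^-3)^(1/2) = 1.1 x 10^-8 M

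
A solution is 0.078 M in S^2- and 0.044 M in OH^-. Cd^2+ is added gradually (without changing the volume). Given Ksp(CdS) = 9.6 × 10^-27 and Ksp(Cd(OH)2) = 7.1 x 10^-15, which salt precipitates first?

Each salt begins to precipitate when Q = Ksp, i.e. when [Cd^2+] reaches its threshold.
For CdS: 9.6 × 10^-27 = 0.078 × [Cd^2+]  ⇒  [Cd^2+] = 1.2 × 10^-25 M.
For Cd(OH)2: 7.1 x 10^-15 = (0.044)^2 × [Cd^2+]  ⇒  [Cd^2+] = 3.7 × 10^-12 M.
The salt with the lower threshold [Cd^2+] precipitates first: CdS.

CdS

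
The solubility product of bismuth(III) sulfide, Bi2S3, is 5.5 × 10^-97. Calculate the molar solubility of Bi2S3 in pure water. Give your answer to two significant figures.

Bi2S3(s) ⇌ 2 Bi^3+(aq) + 3 S^2-(aq)
Ksp = [Bi^3+]^2[S^2-]^3
With molar solubility s: [Bi^3+] = 2s, [S^2-] = 3s.
Ksp = (2s)^2(3s)^3 = 108s^5
s^5 = 5.5 × 10^-97 / 108, so s = 2.2 × 10^-20 M

2.2e-20 M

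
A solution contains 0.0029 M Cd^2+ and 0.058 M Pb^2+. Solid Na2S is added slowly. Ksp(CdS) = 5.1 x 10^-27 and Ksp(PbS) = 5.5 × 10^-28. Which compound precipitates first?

Each salt begins to precipitate when Q = Ksp, i.e. when [S^2-] reaches its threshold.
For CdS: 5.1 x 10^-27 = 0.0029 × [S^2-]  ⇒  [S^2-] = 1.8 × 10^-24 M.
For PbS: 5.5 × 10^-28 = 0.058 × [S^2-]  ⇒  [S^2-] = 9.5 × 10^-27 M.
The salt with the lower threshold [S^2-] precipitates first: PbS.

PbS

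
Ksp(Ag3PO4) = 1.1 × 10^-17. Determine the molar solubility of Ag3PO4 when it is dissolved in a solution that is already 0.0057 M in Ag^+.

s = 5.9 × 10^-11 M

Ag3PO4(s) ⇌ 3 Ag^+ + PO4^3-
Ksp = [Ag^+]^3[PO4^3-]
Let s = moles of Ag3PO4 that dissolve per litre. [Ag^+] = 0.0057 + 3s ≈ 0.0057, [PO4^3-] = s (Ksp is small, so little additional dissolves).
Ksp ≈ (0.0057)^3 × s
s = 5.9 × 10^-11 M
Check: 3s = 1.8 x 10^-10 ≪ 0.0057, so the approximation is valid.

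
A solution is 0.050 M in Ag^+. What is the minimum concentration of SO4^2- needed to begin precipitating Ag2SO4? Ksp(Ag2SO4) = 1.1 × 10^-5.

[SO4^2-] ≈ 4.4 x 10^-3 M

Ag2SO4(s) ⇌ 2 Ag^+(aq) + SO4^2-(aq)
Ksp = [Ag^+]^2[SO4^2-]
Precipitation begins when Q = Ksp. With [Ag^+] = 0.050 M:
1.1 × 10^-5 = (0.050)^2 × [SO4^2-]
[SO4^2-] = (1.1 × 10^-5 / 2.50 × 10^-3) = 4.4 × 10^-3 M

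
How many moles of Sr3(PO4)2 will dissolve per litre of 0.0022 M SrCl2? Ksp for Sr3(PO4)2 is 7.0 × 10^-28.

s ≈ 1.3e-10 M

Sr3(PO4)2(s) ⇌ 3 Sr^2+ + 2 PO4^3-
Ksp = [Sr^2+]^3[PO4^3-]^2
Let s = moles of Sr3(PO4)2 that dissolve per litre. [Sr^2+] = 0.0022 + 3s ≈ 0.0022, [PO4^3-] = 2s (common-ion effect: Sr^2+ is already 0.0022 M).
Ksp ≈ (0.0022)^3 × (2s)^2
s = 1.3 × 10^-10 M
Check: 3s = 3.8 x 10^-10 ≪ 0.0022, so the approximation is valid.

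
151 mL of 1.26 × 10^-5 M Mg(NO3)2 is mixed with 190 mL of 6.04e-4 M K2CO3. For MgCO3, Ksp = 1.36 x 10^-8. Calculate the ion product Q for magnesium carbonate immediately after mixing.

Q = 1.88e-9

Total volume = 151 + 190 = 341 mL.
[Mg^2+] = 1.26 × 10^-5 × (151/341) = 5.579 × 10^-6 M
[CO3^2-] = 6.04 × 10^-4 × (190/341) = 3.365 × 10^-4 M
MgCO3(s) ⇌ Mg^2+ + CO3^2-, so Q = [Mg^2+][CO3^2-]
Q = (5.579 × 10^-6)(3.365 × 10^-4) = 1.88 × 10^-9
Q < Ksp, so no precipitate of MgCO3 forms.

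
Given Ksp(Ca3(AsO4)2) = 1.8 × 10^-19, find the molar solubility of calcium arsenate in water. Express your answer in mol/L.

s ≈ 7.0 × 10^-5 M

Ca3(AsO4)2(s) <=> 3 Ca^2+(aq) + 2 AsO4^3-(aq)
Ksp = [Ca^2+]^3[AsO4^3-]^2
If s mol/L of Ca3(AsO4)2 dissolves, [Ca^2+] = 3s and [AsO4^3-] = 2s.
Ksp = (3s)^3(2s)^2 = 108s^5
s = (1.8 × 10^-19 / 108)^(1/5) = 7.0 × 10^-5 M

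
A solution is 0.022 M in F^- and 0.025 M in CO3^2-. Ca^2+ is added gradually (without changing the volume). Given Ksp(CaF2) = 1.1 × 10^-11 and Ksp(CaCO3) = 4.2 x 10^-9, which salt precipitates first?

Precipitation of each salt starts when its ion product equals its Ksp.
For CaF2: 1.1 × 10^-11 = (0.022)^2 × [Ca^2+]  ⇒  [Ca^2+] = 2.3 × 10^-8 M.
For CaCO3: 4.2 x 10^-9 = 0.025 × [Ca^2+]  ⇒  [Ca^2+] = 1.7 × 10^-7 M.
The salt with the lower threshold [Ca^2+] precipitates first: CaF2.

CaF2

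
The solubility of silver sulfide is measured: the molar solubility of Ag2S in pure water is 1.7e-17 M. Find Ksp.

Ag2S(s) <=> 2 Ag^+ + S^2-
Let s = molar solubility. Then [Ag^+] = 2s and [S^2-] = s.
Ksp = [Ag^+]^2[S^2-]
So Ksp = (2s)^2 × s = 4s^3
With s = 1.7 × 10^-17: Ksp = 2.0 x 10^-50

2.0 × 10^-50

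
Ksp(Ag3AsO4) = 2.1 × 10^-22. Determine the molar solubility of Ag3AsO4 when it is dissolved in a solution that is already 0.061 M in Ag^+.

Ag3AsO4(s) <=> 3 Ag^+(aq) + AsO4^3-(aq)
Ksp = [Ag^+]^3[AsO4^3-]
Let s = moles of Ag3AsO4 that dissolve per litre. [Ag^+] = 0.061 + 3s ≈ 0.061, [AsO4^3-] = s (Ksp is small, so little additional dissolves).
Ksp ≈ (0.061)^3 × s
s = 9.3 × 10^-19 M
Check: 3s = 2.8 × 10^-18 ≪ 0.061, so the approximation is valid.

9.3 × 10^-19 M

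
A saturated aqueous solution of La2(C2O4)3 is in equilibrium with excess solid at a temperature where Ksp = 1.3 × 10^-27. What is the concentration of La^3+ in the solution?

La2(C2O4)3(s) ⇌ 2 La^3+ + 3 C2O4^2-
Ksp = [La^3+]^2[C2O4^2-]^3
With molar solubility s: [La^3+] = 2s, [C2O4^2-] = 3s.
Ksp = (2s)^2(3s)^3 = 108s^5
s = (1.3 × 10^-27 / 108)^(1/5) = 1.64 × 10^-6 M
[La^3+] = 2s = 3.3 x 10^-6 M

3.3e-6 M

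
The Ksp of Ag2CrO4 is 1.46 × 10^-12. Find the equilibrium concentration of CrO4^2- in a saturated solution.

Ag2CrO4(s) ⇌ 2 Ag^+(aq) + CrO4^2-(aq)
Ksp = [Ag^+]^2[CrO4^2-]
With molar solubility s: [Ag^+] = 2s, [CrO4^2-] = s.
So Ksp = (2s)^2 × s = 4s^3
s^3 = 1.46 × 10^-12 / 4, so s = 7.147 × 10^-5 M
[CrO4^2-] = s = 7.15 x 10^-5 M

[CrO4^2-] ≈ 7.15e-5 M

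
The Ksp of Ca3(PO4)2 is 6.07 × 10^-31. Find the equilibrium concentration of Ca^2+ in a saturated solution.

Ca3(PO4)2(s) ⇌ 3 Ca^2+(aq) + 2 PO4^3-(aq)
Ksp = [Ca^2+]^3[PO4^3-]^2
With molar solubility s: [Ca^2+] = 3s, [PO4^3-] = 2s.
Substituting: Ksp = (3s)^3(2s)^2 = 108s^5
s = (6.07 × 10^-31 / 108)^(1/5) = 3.548 × 10^-7 M
[Ca^2+] = 3s = 1.06 × 10^-6 M

1.06e-6 M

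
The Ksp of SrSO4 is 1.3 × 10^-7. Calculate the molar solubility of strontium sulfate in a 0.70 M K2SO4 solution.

SrSO4(s) ⇌ Sr^2+(aq) + SO4^2-(aq)
Ksp = [Sr^2+][SO4^2-]
Let s = moles of SrSO4 that dissolve per litre. [Sr^2+] = s, [SO4^2-] = 0.70 + s ≈ 0.70 (Ksp is small, so little additional dissolves).
Ksp ≈ s × 0.70
s = 1.9 x 10^-7 M
Check: s = 1.9 x 10^-7 ≪ 0.70, so the approximation is valid.

s ≈ 1.9 × 10^-7 M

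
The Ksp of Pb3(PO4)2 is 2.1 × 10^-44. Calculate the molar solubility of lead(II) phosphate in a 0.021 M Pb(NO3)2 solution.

Pb3(PO4)2(s) ⇌ 3 Pb^2+(aq) + 2 PO4^3-(aq)
Ksp = [Pb^2+]^3[PO4^3-]^2
Let s be the molar solubility in this solution. [Pb^2+] = 0.021 + 3s ≈ 0.021, [PO4^3-] = 2s (Ksp is small, so little additional dissolves).
Ksp ≈ (0.021)^3 × (2s)^2
s = 2.4 × 10^-20 M
Check: 3s = 7.1 x 10^-20 ≪ 0.021, so the approximation is valid.

s = 2.4e-20 M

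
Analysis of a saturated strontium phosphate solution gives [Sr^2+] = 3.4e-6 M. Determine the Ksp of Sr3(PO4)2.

Sr3(PO4)2(s) <=> 3 Sr^2+(aq) + 2 PO4^3-(aq)
Stoichiometry gives [PO4^3-] = (2/3)[Sr^2+] = 2.27 × 10^-6 M.
Ksp = [Sr^2+]^3[PO4^3-]^2
Ksp = (3.4 x 10^-6)^3 × (2.27 × 10^-6)^2 = 2.0 × 10^-28

2.0e-28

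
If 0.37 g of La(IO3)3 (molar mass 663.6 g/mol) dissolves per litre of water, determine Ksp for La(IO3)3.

Molar solubility s = (3.7 x 10^-1 g/L) / (663.6 g/mol) = 5.58 × 10^-4 M.
La(IO3)3(s) ⇌ La^3+ + 3 IO3^-
With molar solubility s: [La^3+] = s, [IO3^-] = 3s.
Ksp = [La^3+][IO3^-]^3
Ksp = s(3s)^3 = 27s^4
Ksp = 27 × (5.58 x 10^-4)^4 = 2.6 x 10^-12

2.6e-12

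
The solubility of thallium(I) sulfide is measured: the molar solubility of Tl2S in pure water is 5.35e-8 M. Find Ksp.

6.13e-22

Tl2S(s) ⇌ 2 Tl^+(aq) + S^2-(aq)
Let s = molar solubility. Then [Tl^+] = 2s and [S^2-] = s.
Ksp = [Tl^+]^2[S^2-]
Ksp = (2s)^2s = 4s^3
Ksp = 4 × (5.35 × 10^-8)^3 = 6.13 x 10^-22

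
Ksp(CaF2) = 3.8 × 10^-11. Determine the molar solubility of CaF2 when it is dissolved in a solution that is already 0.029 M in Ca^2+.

CaF2(s) ⇌ Ca^2+(aq) + 2 F^-(aq)
Ksp = [Ca^2+][F^-]^2
If s mol/L dissolves here, [Ca^2+] = 0.029 + s ≈ 0.029, [F^-] = 2s (Ksp is small, so little additional dissolves).
Ksp ≈ 0.029 × (2s)^2
s = 1.8 x 10^-5 M
Check: s = 1.8 × 10^-5 ≪ 0.029, so the approximation is valid.

1.8e-5 M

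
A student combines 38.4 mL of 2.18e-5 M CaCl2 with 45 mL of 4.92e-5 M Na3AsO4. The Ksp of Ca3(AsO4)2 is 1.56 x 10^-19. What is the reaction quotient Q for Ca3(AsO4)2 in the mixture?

Q ≈ 7.13e-25

Total volume = 38.4 + 45 = 83.4 mL.
[Ca^2+] = 2.18 x 10^-5 × (38.4/83.4) = 1.004 x 10^-5 M
[AsO4^3-] = 4.92 × 10^-5 × (45/83.4) = 2.655 x 10^-5 M
Ca3(AsO4)2(s) ⇌ 3 Ca^2+ + 2 AsO4^3-, so Q = [Ca^2+]^3[AsO4^3-]^2
Q = (1.004 × 10^-5)^3(2.655 × 10^-5)^2 = 7.13 × 10^-25
Q < Ksp, so no precipitate of Ca3(AsO4)2 forms.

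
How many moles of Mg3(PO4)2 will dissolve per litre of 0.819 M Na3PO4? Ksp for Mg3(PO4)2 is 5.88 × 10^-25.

Mg3(PO4)2(s) ⇌ 3 Mg^2+ + 2 PO4^3-
Ksp = [Mg^2+]^3[PO4^3-]^2
Let s be the molar solubility in this solution. [Mg^2+] = 3s, [PO4^3-] = 0.819 + 2s ≈ 0.819 (since PO4^3- from Na3PO4 dominates).
Ksp ≈ (3s)^3 × (0.819)^2
s = 3.19 × 10^-9 M
Check: 2s = 6.4 × 10^-9 ≪ 0.819, so the approximation is valid.

3.19 × 10^-9 M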